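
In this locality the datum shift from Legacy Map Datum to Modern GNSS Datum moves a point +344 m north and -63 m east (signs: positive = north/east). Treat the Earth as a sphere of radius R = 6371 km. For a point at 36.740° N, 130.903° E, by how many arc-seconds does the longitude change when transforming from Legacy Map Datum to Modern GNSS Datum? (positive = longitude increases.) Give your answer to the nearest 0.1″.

At latitude 36.740°, cos φ = 0.801358.
One radian of longitude at latitude φ spans R cos φ, so Δλ = ΔE / (R cos φ) = -63.0 / (6371000 × 0.801358) = -1.2340e-05 rad = -2.545″.

Δλ = -2.5″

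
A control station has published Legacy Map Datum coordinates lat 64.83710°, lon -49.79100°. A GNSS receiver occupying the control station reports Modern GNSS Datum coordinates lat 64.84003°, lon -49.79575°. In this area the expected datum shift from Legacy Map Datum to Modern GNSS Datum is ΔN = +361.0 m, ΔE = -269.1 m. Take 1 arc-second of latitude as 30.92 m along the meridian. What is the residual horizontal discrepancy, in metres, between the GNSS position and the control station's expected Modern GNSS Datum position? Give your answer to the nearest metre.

56 m

Observed coordinate differences: Δφ = +0.00293°, Δλ = -0.00475°.
Converting to metres (1° lat = 111312 m, cos φ = 0.425193): observed ΔN = 326.1 m, observed ΔE = -224.8 m.
Subtracting the expected shift leaves a residual of 326.1 − (361.0) = -34.9 m north and -224.8 − (-269.1) = 44.3 m east.
Residual distance = √((-34.9)² + 44.3²) = 56.4 m.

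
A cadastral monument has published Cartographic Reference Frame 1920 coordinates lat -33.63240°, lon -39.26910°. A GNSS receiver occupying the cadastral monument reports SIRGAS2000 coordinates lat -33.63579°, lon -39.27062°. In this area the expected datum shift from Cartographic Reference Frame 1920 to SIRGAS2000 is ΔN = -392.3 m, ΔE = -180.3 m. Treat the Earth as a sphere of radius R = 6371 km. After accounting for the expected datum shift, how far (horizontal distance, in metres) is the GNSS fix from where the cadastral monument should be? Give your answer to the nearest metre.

Observed coordinate differences: Δφ = -0.00339°, Δλ = -0.00152°.
Converting to metres (1° lat = 111195 m, cos φ = 0.832608): observed ΔN = -377.0 m, observed ΔE = -140.7 m.
Subtracting the expected shift leaves a residual of -377.0 − (-392.3) = 15.3 m north and -140.7 − (-180.3) = 39.6 m east.
Residual distance = √(15.3² + 39.6²) = 42.4 m.

42 m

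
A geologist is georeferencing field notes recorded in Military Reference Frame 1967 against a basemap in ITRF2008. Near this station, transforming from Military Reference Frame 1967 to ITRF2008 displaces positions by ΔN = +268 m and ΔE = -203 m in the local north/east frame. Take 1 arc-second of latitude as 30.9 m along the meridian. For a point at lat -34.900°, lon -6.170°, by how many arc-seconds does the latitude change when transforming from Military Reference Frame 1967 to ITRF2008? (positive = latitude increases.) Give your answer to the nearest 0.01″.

1″ of latitude = 30.90 m, so Δφ = 268.0 / 30.90 = 8.673″.

Δφ = 8.67″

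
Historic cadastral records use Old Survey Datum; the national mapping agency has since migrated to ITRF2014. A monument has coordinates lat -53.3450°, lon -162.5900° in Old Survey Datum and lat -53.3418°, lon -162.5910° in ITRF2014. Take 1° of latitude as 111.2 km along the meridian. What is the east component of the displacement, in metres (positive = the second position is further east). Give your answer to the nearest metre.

Δφ = -53.3418° − -53.3450° = +0.0032°; Δλ = -162.5910° − -162.5900° = -0.0010°.
ΔN = Δφ × 111200 = 355.8 m; ΔE = Δλ × 111200 × cos(-53.3450°) = -0.0010 × 111200 × 0.596995 = -66.4 m.

ΔE = -66 m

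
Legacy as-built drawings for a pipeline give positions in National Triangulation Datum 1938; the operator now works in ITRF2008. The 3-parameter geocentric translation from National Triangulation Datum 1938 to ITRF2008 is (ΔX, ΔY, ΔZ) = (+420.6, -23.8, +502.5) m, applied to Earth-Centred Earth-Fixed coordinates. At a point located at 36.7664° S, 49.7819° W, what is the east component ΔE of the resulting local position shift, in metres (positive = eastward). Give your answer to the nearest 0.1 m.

ΔE = 305.8 m

At φ = -36.7664°, λ = -49.7819°: sin φ = -0.598554, cos φ = 0.801083, sin λ = -0.763592, cos λ = 0.645699.
ΔE = −sin λ·ΔX + cos λ·ΔY = −(-0.763592)·(420.6) + (0.645699)·(-23.8) = 305.80 m.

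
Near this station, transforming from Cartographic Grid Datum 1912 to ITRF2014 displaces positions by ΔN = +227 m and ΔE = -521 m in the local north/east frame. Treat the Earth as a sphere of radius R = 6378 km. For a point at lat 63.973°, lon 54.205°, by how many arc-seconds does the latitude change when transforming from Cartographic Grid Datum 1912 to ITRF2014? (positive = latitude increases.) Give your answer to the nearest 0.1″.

On a sphere of radius R, 1 rad of latitude = R, so Δφ = ΔN / R = 227.0 / 6378000 = 3.5591e-05 rad = 7.341″.

Δφ = 7.3″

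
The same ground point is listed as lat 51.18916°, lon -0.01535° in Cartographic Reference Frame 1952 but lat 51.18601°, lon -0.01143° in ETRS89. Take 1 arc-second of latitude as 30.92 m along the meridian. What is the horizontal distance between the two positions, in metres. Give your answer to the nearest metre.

Δφ = 51.18601° − 51.18916° = -0.00315°; Δλ = -0.01143° − -0.01535° = +0.00392°.
1° of latitude = 3600 × 30.92 = 111312 m.
ΔN = Δφ × 111312 = -350.6 m; ΔE = Δλ × 111312 × cos(51.18916°) = +0.00392 × 111312 × 0.626751 = 273.5 m.
Distance = √(ΔE² + ΔN²) = √(273.5² + (-350.6)²) = 444.7 m.

445 m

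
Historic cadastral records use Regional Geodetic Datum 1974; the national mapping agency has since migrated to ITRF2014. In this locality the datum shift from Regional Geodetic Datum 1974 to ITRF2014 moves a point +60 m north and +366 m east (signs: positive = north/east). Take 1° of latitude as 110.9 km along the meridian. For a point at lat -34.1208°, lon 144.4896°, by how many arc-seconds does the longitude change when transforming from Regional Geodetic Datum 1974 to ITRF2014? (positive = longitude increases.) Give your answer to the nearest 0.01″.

At latitude -34.1208°, cos φ = 0.827857.
1° of longitude at this latitude = 110.9 × cos φ = 91.81 km, so Δλ = 366.0 / 91809.3 = 0.0039865° = 14.351″.

Δλ = 14.35″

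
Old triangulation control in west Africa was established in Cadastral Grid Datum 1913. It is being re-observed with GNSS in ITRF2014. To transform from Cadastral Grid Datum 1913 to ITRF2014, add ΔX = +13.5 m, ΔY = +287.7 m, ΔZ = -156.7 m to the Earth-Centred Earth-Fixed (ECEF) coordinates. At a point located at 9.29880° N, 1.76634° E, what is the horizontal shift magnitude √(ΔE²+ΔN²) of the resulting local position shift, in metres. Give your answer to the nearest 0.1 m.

At φ = 9.29880°, λ = 1.76634°: sin φ = 0.161583, cos φ = 0.986859, sin λ = 0.030824, cos λ = 0.999525.
ΔE = −sin λ·ΔX + cos λ·ΔY = −(0.030824)·(13.5) + (0.999525)·(287.7) = 287.15 m.
ΔN = −sin φ cos λ·ΔX − sin φ sin λ·ΔY + cos φ·ΔZ = −(0.161583)(0.999525)(13.5) − (0.161583)(0.030824)(287.7) + (0.986859)(-156.7) = -158.25 m.
Horizontal magnitude = √(ΔE² + ΔN²) = √(287.15² + (-158.25)²) = 327.87 m.

327.9 m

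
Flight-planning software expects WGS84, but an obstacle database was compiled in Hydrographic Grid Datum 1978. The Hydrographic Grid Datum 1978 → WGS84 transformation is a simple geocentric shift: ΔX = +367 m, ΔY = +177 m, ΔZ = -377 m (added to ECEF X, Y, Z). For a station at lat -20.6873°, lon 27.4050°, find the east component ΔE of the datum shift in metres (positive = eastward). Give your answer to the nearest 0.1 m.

At φ = -20.6873°, λ = 27.4050°: sin φ = -0.353267, cos φ = 0.935522, sin λ = 0.460277, cos λ = 0.887775.
ΔE = −sin λ·ΔX + cos λ·ΔY = −(0.460277)·(367) + (0.887775)·(177) = -11.79 m.

ΔE = -11.8 m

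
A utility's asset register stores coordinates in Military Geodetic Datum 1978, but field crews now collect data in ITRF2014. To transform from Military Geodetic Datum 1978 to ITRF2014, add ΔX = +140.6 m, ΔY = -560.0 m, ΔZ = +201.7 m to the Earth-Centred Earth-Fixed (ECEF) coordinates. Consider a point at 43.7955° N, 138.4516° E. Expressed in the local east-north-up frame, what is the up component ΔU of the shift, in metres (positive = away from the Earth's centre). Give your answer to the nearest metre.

At φ = 43.7955°, λ = 138.4516°: sin φ = 0.692086, cos φ = 0.721815, sin λ = 0.663252, cos λ = -0.748396.
ΔU = cos φ cos λ·ΔX + cos φ sin λ·ΔY + sin φ·ΔZ = (0.721815)(-0.748396)(140.6) + (0.721815)(0.663252)(-560.0) + (0.692086)(201.7) = -204.46 m.

ΔU = -204 m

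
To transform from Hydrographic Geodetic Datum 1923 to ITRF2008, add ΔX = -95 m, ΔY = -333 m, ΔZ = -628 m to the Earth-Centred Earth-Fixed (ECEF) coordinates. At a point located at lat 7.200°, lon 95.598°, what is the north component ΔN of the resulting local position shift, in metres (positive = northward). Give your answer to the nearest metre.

At φ = 7.200°, λ = 95.598°: sin φ = 0.125333, cos φ = 0.992115, sin λ = 0.995231, cos λ = -0.097548.
ΔN = −sin φ cos λ·ΔX − sin φ sin λ·ΔY + cos φ·ΔZ = −(0.125333)(-0.097548)(-95) − (0.125333)(0.995231)(-333) + (0.992115)(-628) = -582.67 m.

ΔN = -583 m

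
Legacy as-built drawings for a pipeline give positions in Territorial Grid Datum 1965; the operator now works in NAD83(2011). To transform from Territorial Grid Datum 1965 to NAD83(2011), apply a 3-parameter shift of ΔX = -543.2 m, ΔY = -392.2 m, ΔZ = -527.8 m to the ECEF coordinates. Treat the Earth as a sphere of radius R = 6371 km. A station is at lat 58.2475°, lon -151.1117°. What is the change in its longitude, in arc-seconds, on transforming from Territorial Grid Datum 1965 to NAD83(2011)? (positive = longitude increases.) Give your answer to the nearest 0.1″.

Δλ = 5.0″

sin φ = 0.850329, cos φ = 0.526251, sin λ = -0.483104, cos λ = -0.875563.
East component: ΔE = −sin λ·ΔX + cos λ·ΔY = −(-0.483104)(-543.2) + (-0.875563)(-392.2) = 80.97 m.
1° of latitude spans πR/180 = 111195 m; at latitude φ, 1° of longitude spans that × cos φ = 58516.4 m, so Δλ = 80.97 / 58516.4 × 3600 = 4.982″.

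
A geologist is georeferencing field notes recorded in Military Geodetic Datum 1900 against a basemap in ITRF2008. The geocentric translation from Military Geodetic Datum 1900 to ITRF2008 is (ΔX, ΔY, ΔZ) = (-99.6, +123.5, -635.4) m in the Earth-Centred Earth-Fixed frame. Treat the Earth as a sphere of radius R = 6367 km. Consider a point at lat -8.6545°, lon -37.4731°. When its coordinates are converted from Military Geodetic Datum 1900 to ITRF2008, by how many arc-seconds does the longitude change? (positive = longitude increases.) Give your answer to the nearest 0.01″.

Δλ = 1.23″

sin φ = -0.150476, cos φ = 0.988614, sin λ = -0.608389, cos λ = 0.793639.
East component: ΔE = −sin λ·ΔX + cos λ·ΔY = −(-0.608389)(-99.6) + (0.793639)(123.5) = 37.42 m.
1° of latitude spans πR/180 = 111125 m; at latitude φ, 1° of longitude spans that × cos φ = 109859.8 m, so Δλ = 37.42 / 109859.8 × 3600 = 1.226″.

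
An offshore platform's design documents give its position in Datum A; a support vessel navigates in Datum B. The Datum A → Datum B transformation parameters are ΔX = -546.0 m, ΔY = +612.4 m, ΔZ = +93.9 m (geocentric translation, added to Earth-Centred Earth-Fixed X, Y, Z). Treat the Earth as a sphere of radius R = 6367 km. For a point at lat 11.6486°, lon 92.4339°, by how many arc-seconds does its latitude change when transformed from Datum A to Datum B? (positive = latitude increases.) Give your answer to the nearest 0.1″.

Δφ = -1.2″

sin φ = 0.201909, cos φ = 0.979404, sin λ = 0.999098, cos λ = -0.042467.
North component: ΔN = −sin φ cos λ·ΔX − sin φ sin λ·ΔY + cos φ·ΔZ = −(0.201909)(-0.042467)(-546.0) − (0.201909)(0.999098)(612.4) + (0.979404)(93.9) = -36.25 m.
1° of latitude spans πR/180 = 111125 m, so Δφ = -36.25 / 111125 × 3600 = -1.174″.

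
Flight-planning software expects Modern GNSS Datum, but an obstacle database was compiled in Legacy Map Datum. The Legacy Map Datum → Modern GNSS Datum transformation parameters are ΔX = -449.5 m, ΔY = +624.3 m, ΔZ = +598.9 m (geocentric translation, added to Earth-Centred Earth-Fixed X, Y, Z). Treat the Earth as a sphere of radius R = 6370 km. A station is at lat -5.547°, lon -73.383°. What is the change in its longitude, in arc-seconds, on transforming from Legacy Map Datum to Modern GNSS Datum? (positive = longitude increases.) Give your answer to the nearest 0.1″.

Δλ = -8.2″

sin φ = -0.096662, cos φ = 0.995317, sin λ = -0.958238, cos λ = 0.285973.
East component: ΔE = −sin λ·ΔX + cos λ·ΔY = −(-0.958238)(-449.5) + (0.285973)(624.3) = -252.20 m.
1° of latitude spans πR/180 = 111177 m; at latitude φ, 1° of longitude spans that × cos φ = 110656.9 m, so Δλ = -252.20 / 110656.9 × 3600 = -8.205″.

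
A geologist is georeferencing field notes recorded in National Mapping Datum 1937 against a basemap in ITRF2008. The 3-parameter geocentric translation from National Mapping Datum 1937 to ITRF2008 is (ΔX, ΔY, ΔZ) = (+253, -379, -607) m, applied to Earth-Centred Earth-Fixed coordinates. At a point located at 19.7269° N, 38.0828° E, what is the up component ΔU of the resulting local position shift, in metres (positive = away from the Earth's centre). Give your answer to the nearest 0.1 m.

The local up (radial) axis is (cos φ cos λ, cos φ sin λ, sin φ), giving ΔU = 187.454 − 220.048 − 204.885 = -237.48 m.

ΔU = -237.5 m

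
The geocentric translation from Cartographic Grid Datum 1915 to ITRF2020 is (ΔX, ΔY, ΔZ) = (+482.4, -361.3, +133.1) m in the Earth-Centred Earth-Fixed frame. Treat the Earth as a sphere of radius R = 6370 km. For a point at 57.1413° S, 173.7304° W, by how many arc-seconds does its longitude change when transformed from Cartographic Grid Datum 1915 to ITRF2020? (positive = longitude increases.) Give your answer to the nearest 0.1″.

Δλ = 24.6″

sin φ = -0.840011, cos φ = 0.542569, sin λ = -0.109207, cos λ = -0.994019.
East component: ΔE = −sin λ·ΔX + cos λ·ΔY = −(-0.109207)(482.4) + (-0.994019)(-361.3) = 411.82 m.
1° of latitude spans πR/180 = 111177 m; at latitude φ, 1° of longitude spans that × cos φ = 60321.5 m, so Δλ = 411.82 / 60321.5 × 3600 = 24.578″.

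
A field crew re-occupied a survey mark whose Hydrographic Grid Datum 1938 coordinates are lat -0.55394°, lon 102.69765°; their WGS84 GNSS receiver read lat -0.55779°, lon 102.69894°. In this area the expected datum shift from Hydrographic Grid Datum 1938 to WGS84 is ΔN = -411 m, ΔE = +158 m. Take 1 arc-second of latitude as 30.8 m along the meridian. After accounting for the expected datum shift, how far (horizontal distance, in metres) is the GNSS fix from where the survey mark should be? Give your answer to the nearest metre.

Observed coordinate differences: Δφ = -0.00385°, Δλ = +0.00129°.
Converting to metres (1° lat = 110880 m, cos φ = 0.999953): observed ΔN = -426.9 m, observed ΔE = 143.0 m.
Subtracting the expected shift leaves a residual of -426.9 − (-411) = -15.9 m north and 143.0 − (158) = -15.0 m east.
Residual distance = √((-15.9)² + (-15.0)²) = 21.8 m.

22 m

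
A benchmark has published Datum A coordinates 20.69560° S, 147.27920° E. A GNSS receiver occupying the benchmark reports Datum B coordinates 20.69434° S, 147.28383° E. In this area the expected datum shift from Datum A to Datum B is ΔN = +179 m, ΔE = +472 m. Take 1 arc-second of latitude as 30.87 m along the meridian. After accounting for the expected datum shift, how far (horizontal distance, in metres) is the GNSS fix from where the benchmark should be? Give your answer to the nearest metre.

Observed coordinate differences: Δφ = +0.00126°, Δλ = +0.00463°.
Converting to metres (1° lat = 111132 m, cos φ = 0.935471): observed ΔN = 140.0 m, observed ΔE = 481.3 m.
Subtracting the expected shift leaves a residual of 140.0 − (179) = -39.0 m north and 481.3 − (472) = 9.3 m east.
Residual distance = √((-39.0)² + 9.3²) = 40.1 m.

40 m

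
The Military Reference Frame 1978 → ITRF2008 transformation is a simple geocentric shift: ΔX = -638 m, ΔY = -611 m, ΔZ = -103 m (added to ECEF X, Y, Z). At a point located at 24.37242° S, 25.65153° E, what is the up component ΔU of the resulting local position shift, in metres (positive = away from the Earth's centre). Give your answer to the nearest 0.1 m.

At φ = -24.37242°, λ = 25.65153°: sin φ = -0.412666, cos φ = 0.910882, sin λ = 0.432897, cos λ = 0.901444.
ΔU = cos φ cos λ·ΔX + cos φ sin λ·ΔY + sin φ·ΔZ = (0.910882)(0.901444)(-638) + (0.910882)(0.432897)(-611) + (-0.412666)(-103) = -722.29 m.

ΔU = -722.3 m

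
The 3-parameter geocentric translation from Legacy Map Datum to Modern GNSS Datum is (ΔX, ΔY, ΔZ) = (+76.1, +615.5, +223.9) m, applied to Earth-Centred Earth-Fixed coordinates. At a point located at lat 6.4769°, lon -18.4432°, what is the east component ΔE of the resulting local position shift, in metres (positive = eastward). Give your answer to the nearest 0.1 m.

ΔE = 608.0 m

At φ = 6.4769°, λ = -18.4432°: sin φ = 0.112803, cos φ = 0.993617, sin λ = -0.316364, cos λ = 0.948638.
ΔE = −sin λ·ΔX + cos λ·ΔY = −(-0.316364)·(76.1) + (0.948638)·(615.5) = 607.96 m.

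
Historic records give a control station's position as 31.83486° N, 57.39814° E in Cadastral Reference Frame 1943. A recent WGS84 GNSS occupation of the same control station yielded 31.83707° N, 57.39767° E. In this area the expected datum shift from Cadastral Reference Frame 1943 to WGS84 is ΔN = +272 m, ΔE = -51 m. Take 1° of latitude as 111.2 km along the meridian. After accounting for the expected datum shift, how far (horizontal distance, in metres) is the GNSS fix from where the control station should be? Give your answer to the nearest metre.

Observed coordinate differences: Δφ = +0.00221°, Δλ = -0.00047°.
Converting to metres (1° lat = 111200 m, cos φ = 0.849572): observed ΔN = 245.8 m, observed ΔE = -44.4 m.
Subtracting the expected shift leaves a residual of 245.8 − (272) = -26.2 m north and -44.4 − (-51) = 6.6 m east.
Residual distance = √((-26.2)² + 6.6²) = 27.1 m.

27 m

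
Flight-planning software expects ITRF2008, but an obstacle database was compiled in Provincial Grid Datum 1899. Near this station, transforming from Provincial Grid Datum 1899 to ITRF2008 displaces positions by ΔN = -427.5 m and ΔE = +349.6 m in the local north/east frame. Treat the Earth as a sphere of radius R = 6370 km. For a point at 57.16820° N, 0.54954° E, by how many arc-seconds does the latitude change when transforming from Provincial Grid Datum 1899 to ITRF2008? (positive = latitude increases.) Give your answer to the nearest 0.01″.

On a sphere of radius R, 1 rad of latitude = R, so Δφ = ΔN / R = -427.5 / 6370000 = -6.7111e-05 rad = -13.843″.

Δφ = -13.84″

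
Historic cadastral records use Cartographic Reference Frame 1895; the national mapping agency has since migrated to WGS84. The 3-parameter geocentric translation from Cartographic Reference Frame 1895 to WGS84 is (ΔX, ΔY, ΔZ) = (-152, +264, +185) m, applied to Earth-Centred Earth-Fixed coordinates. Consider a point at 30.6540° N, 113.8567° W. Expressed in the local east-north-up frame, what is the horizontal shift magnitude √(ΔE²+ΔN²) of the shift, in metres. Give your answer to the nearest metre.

At φ = 30.6540°, λ = -113.8567°: sin φ = 0.509852, cos φ = 0.860262, sin λ = -0.914560, cos λ = -0.404451.
ΔE = −sin λ·ΔX + cos λ·ΔY = −(-0.914560)·(-152) + (-0.404451)·(264) = -245.79 m.
ΔN = −sin φ cos λ·ΔX − sin φ sin λ·ΔY + cos φ·ΔZ = −(0.509852)(-0.404451)(-152) − (0.509852)(-0.914560)(264) + (0.860262)(185) = 250.91 m.
Horizontal magnitude = √(ΔE² + ΔN²) = √((-245.79)² + 250.91²) = 351.23 m.

351 m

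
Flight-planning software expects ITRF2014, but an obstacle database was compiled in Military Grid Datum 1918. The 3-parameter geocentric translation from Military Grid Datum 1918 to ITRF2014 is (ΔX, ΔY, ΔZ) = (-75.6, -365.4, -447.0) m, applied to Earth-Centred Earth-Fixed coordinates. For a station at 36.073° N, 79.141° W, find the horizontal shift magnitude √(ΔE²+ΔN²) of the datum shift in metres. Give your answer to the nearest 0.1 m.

582.1 m

At φ = 36.073°, λ = -79.141°: sin φ = 0.588816, cos φ = 0.808267, sin λ = -0.982094, cos λ = 0.188393.
ΔE = −sin λ·ΔX + cos λ·ΔY = −(-0.982094)·(-75.6) + (0.188393)·(-365.4) = -143.08 m.
ΔN = −sin φ cos λ·ΔX − sin φ sin λ·ΔY + cos φ·ΔZ = −(0.588816)(0.188393)(-75.6) − (0.588816)(-0.982094)(-365.4) + (0.808267)(-447.0) = -564.21 m.
Horizontal magnitude = √(ΔE² + ΔN²) = √((-143.08)² + (-564.21)²) = 582.07 m.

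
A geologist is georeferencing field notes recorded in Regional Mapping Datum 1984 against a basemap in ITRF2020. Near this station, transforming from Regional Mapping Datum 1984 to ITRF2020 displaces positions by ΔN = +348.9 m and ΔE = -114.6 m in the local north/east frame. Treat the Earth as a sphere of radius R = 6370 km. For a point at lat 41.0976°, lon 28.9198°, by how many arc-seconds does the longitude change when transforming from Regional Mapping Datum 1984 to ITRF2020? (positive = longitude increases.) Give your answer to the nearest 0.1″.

At latitude 41.0976°, cos φ = 0.753591.
One radian of longitude at latitude φ spans R cos φ, so Δλ = ΔE / (R cos φ) = -114.6 / (6370000 × 0.753591) = -2.3873e-05 rad = -4.924″.

Δλ = -4.9″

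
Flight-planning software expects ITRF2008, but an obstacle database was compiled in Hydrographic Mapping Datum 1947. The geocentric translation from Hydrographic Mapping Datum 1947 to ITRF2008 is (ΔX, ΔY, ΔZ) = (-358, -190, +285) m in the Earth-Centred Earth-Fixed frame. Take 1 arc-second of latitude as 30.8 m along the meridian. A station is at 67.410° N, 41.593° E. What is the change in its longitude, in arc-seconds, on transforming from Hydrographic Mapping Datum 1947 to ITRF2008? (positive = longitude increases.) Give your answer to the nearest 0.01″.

sin φ = 0.923277, cos φ = 0.384134, sin λ = 0.663835, cos λ = 0.747879.
East component: ΔE = −sin λ·ΔX + cos λ·ΔY = −(0.663835)(-358) + (0.747879)(-190) = 95.56 m.
1° of latitude spans 3600 × 30.80 = 110880 m; at latitude φ, 1° of longitude spans that × cos φ = 42592.8 m, so Δλ = 95.56 / 42592.8 × 3600 = 8.077″.

Δλ = 8.08″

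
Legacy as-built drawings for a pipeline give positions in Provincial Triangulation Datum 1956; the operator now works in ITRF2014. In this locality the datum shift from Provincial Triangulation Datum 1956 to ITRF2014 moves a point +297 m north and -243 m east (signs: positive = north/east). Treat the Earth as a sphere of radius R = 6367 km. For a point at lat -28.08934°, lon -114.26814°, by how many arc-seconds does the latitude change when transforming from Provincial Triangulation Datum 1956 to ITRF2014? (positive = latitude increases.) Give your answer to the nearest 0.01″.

On a sphere of radius R, 1 rad of latitude = R, so Δφ = ΔN / R = 297.0 / 6367000 = 4.6647e-05 rad = 9.622″.

Δφ = 9.62″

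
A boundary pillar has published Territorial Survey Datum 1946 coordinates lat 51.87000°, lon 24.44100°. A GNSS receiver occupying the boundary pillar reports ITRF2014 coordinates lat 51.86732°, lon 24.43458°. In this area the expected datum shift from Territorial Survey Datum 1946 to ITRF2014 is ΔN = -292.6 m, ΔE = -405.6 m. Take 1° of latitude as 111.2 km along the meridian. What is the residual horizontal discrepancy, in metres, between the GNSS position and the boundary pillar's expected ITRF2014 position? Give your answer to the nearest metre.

Observed coordinate differences: Δφ = -0.00268°, Δλ = -0.00642°.
Converting to metres (1° lat = 111200 m, cos φ = 0.617448): observed ΔN = -298.0 m, observed ΔE = -440.8 m.
Subtracting the expected shift leaves a residual of -298.0 − (-292.6) = -5.4 m north and -440.8 − (-405.6) = -35.2 m east.
Residual distance = √((-5.4)² + (-35.2)²) = 35.6 m.

36 m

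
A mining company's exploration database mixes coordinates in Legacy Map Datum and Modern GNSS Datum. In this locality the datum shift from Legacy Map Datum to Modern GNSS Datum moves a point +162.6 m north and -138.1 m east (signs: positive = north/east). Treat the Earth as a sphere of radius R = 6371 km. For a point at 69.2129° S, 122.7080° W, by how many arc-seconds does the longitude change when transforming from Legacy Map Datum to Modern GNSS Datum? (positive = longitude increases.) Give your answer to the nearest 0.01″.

At latitude -69.2129°, cos φ = 0.354896.
One radian of longitude at latitude φ spans R cos φ, so Δλ = ΔE / (R cos φ) = -138.1 / (6371000 × 0.354896) = -6.1078e-05 rad = -12.598″.

Δλ = -12.60″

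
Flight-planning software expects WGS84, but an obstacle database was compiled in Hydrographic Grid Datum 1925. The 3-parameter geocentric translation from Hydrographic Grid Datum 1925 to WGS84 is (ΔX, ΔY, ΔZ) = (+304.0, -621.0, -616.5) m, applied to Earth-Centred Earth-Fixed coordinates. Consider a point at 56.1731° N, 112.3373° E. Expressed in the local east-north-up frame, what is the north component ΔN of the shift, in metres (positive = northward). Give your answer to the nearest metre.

ΔN = 230 m

At φ = 56.1731°, λ = 112.3373°: sin φ = 0.830723, cos φ = 0.556686, sin λ = 0.924962, cos λ = -0.380058.
ΔN = −sin φ cos λ·ΔX − sin φ sin λ·ΔY + cos φ·ΔZ = −(0.830723)(-0.380058)(304.0) − (0.830723)(0.924962)(-621.0) + (0.556686)(-616.5) = 229.95 m.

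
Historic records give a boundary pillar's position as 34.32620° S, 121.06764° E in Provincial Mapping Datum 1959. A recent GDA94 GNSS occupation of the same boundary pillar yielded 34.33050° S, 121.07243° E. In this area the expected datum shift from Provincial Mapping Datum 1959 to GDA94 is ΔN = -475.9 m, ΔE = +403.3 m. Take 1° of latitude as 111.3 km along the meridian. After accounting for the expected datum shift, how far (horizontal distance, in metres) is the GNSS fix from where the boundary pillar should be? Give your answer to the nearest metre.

37 m

Observed coordinate differences: Δφ = -0.00430°, Δλ = +0.00479°.
Converting to metres (1° lat = 111300 m, cos φ = 0.825841): observed ΔN = -478.6 m, observed ΔE = 440.3 m.
Subtracting the expected shift leaves a residual of -478.6 − (-475.9) = -2.7 m north and 440.3 − (403.3) = 37.0 m east.
Residual distance = √((-2.7)² + 37.0²) = 37.1 m.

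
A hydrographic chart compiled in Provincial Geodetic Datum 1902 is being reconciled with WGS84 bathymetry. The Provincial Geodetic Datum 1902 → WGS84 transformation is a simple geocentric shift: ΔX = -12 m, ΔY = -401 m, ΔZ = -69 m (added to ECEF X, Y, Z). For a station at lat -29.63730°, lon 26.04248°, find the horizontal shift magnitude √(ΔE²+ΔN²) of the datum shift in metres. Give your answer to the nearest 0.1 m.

386.3 m

At φ = -29.63730°, λ = 26.04248°: sin φ = -0.494508, cos φ = 0.869173, sin λ = 0.439037, cos λ = 0.898469.
ΔE = −sin λ·ΔX + cos λ·ΔY = −(0.439037)·(-12) + (0.898469)·(-401) = -355.02 m.
ΔN = −sin φ cos λ·ΔX − sin φ sin λ·ΔY + cos φ·ΔZ = −(-0.494508)(0.898469)(-12) − (-0.494508)(0.439037)(-401) + (0.869173)(-69) = -152.36 m.
Horizontal magnitude = √(ΔE² + ΔN²) = √((-355.02)² + (-152.36)²) = 386.33 m.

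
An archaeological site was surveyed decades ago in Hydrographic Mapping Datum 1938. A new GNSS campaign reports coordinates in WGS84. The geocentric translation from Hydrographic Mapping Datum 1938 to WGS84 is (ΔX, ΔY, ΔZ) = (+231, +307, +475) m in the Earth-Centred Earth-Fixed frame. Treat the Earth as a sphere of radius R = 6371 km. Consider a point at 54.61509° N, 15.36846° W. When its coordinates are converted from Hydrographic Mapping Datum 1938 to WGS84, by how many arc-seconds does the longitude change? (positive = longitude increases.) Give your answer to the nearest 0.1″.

sin φ = 0.815280, cos φ = 0.579066, sin λ = -0.265025, cos λ = 0.964241.
East component: ΔE = −sin λ·ΔX + cos λ·ΔY = −(-0.265025)(231) + (0.964241)(307) = 357.24 m.
1° of latitude spans πR/180 = 111195 m; at latitude φ, 1° of longitude spans that × cos φ = 64389.3 m, so Δλ = 357.24 / 64389.3 × 3600 = 19.973″.

Δλ = 20.0″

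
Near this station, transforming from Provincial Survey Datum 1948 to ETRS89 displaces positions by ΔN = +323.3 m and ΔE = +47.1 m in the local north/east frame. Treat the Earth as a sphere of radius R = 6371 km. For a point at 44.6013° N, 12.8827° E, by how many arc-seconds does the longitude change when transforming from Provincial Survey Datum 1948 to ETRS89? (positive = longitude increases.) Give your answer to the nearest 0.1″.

Δλ = 2.1″

At latitude 44.6013°, cos φ = 0.712010.
One radian of longitude at latitude φ spans R cos φ, so Δλ = ΔE / (R cos φ) = 47.1 / (6371000 × 0.712010) = 1.0383e-05 rad = 2.142″.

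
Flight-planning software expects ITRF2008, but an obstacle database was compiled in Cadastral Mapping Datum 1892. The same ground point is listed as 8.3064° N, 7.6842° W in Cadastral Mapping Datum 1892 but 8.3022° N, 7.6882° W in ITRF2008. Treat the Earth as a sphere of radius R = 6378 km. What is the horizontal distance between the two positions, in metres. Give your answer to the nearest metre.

Δφ = 8.3022° − 8.3064° = -0.0042°; Δλ = -7.6882° − -7.6842° = -0.0040°.
1° along a meridian = πR/180 = 111317 m.
ΔN = Δφ × 111317 = -467.5 m; ΔE = Δλ × 111317 × cos(8.3064°) = -0.0040 × 111317 × 0.989510 = -440.6 m.
Distance = √(ΔE² + ΔN²) = √((-440.6)² + (-467.5)²) = 642.4 m.

642 m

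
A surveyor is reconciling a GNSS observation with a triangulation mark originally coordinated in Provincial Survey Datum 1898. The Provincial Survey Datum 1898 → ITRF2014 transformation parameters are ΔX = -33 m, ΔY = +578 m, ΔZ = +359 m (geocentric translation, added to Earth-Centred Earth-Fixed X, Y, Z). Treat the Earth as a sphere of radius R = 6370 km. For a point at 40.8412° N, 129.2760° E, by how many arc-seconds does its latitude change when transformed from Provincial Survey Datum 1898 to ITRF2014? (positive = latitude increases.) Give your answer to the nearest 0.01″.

sin φ = 0.653965, cos φ = 0.756525, sin λ = 0.774105, cos λ = -0.633057.
North component: ΔN = −sin φ cos λ·ΔX − sin φ sin λ·ΔY + cos φ·ΔZ = −(0.653965)(-0.633057)(-33) − (0.653965)(0.774105)(578) + (0.756525)(359) = -34.67 m.
1° of latitude spans πR/180 = 111177 m, so Δφ = -34.67 / 111177 × 3600 = -1.123″.

Δφ = -1.12″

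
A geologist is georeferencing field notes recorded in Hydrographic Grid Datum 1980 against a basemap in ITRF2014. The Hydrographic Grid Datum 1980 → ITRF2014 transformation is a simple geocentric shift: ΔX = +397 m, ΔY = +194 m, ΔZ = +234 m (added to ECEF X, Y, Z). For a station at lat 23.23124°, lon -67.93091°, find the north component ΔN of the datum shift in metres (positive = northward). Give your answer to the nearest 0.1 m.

The local north axis is (−sin φ cos λ, −sin φ sin λ, cos φ), giving ΔN = -58.836 + 70.915 + 215.027 = 227.11 m.

ΔN = 227.1 m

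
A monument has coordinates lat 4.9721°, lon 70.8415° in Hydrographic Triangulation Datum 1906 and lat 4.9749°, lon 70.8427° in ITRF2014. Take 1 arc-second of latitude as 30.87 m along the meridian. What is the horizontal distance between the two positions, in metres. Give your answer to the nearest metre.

338 m

Δφ = 4.9749° − 4.9721° = +0.0028°; Δλ = 70.8427° − 70.8415° = +0.0012°.
1° of latitude = 3600 × 30.87 = 111132 m.
ΔN = Δφ × 111132 = 311.2 m; ΔE = Δλ × 111132 × cos(4.9721°) = +0.0012 × 111132 × 0.996237 = 132.9 m.
Distance = √(ΔE² + ΔN²) = √(132.9² + 311.2²) = 338.3 m.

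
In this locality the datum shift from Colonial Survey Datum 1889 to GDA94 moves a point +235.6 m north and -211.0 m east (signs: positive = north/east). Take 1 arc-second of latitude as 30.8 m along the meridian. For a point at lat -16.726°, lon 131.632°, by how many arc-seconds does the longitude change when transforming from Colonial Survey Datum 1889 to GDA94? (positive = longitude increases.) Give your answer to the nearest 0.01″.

Δλ = -7.15″

At latitude -16.726°, cos φ = 0.957692.
1″ of longitude at this latitude = 30.80 × cos φ = 29.4969 m, so Δλ = -211.0 / 29.4969 = -7.153″.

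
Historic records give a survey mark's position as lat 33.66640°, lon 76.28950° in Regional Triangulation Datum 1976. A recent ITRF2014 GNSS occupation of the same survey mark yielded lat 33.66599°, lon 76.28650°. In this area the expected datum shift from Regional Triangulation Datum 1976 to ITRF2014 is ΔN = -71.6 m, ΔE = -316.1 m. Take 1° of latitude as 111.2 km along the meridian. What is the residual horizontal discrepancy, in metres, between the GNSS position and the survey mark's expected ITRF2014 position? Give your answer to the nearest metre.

Observed coordinate differences: Δφ = -0.00041°, Δλ = -0.00300°.
Converting to metres (1° lat = 111200 m, cos φ = 0.832279): observed ΔN = -45.6 m, observed ΔE = -277.6 m.
Subtracting the expected shift leaves a residual of -45.6 − (-71.6) = 26.0 m north and -277.6 − (-316.1) = 38.5 m east.
Residual distance = √(26.0² + 38.5²) = 46.4 m.

46 m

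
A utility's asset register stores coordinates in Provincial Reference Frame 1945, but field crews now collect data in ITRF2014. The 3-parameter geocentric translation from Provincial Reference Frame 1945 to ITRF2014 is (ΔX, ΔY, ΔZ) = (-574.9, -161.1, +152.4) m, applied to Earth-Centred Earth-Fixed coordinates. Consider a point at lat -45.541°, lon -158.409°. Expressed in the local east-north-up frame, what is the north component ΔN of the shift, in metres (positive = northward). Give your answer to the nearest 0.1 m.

At φ = -45.541°, λ = -158.409°: sin φ = -0.713752, cos φ = 0.700399, sin λ = -0.367978, cos λ = -0.929834.
ΔN = −sin φ cos λ·ΔX − sin φ sin λ·ΔY + cos φ·ΔZ = −(-0.713752)(-0.929834)(-574.9) − (-0.713752)(-0.367978)(-161.1) + (0.700399)(152.4) = 530.60 m.

ΔN = 530.6 m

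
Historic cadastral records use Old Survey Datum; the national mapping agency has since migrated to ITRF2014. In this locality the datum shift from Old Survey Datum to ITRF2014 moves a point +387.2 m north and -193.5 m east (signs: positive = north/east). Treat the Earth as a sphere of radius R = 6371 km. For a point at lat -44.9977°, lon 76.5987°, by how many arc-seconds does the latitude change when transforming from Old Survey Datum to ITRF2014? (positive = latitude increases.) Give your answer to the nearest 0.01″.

On a sphere of radius R, 1 rad of latitude = R, so Δφ = ΔN / R = 387.2 / 6371000 = 6.0775e-05 rad = 12.536″.

Δφ = 12.54″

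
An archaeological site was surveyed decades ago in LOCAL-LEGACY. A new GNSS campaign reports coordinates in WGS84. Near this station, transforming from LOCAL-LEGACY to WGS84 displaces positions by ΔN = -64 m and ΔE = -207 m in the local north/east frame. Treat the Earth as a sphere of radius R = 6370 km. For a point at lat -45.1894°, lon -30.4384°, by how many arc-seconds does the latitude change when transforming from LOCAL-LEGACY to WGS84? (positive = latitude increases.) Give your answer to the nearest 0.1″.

Δφ = -2.1″

On a sphere of radius R, 1 rad of latitude = R, so Δφ = ΔN / R = -64.0 / 6370000 = -1.0047e-05 rad = -2.072″.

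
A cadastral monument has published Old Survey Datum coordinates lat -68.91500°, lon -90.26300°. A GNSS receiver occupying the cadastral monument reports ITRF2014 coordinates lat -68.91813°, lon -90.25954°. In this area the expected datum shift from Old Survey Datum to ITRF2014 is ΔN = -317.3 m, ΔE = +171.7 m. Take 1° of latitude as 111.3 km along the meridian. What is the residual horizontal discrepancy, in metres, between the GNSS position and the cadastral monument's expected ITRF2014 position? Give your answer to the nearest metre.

Observed coordinate differences: Δφ = -0.00313°, Δλ = +0.00346°.
Converting to metres (1° lat = 111300 m, cos φ = 0.359753): observed ΔN = -348.4 m, observed ΔE = 138.5 m.
Subtracting the expected shift leaves a residual of -348.4 − (-317.3) = -31.1 m north and 138.5 − (171.7) = -33.2 m east.
Residual distance = √((-31.1)² + (-33.2)²) = 45.4 m.

45 m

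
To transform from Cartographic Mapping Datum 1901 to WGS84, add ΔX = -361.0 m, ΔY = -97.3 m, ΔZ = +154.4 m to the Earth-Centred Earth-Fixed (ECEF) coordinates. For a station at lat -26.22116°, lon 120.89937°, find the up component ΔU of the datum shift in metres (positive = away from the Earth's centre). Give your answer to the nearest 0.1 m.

At φ = -26.22116°, λ = 120.89937°: sin φ = -0.441837, cos φ = 0.897095, sin λ = 0.858071, cos λ = -0.513532.
ΔU = cos φ cos λ·ΔX + cos φ sin λ·ΔY + sin φ·ΔZ = (0.897095)(-0.513532)(-361.0) + (0.897095)(0.858071)(-97.3) + (-0.441837)(154.4) = 23.19 m.

ΔU = 23.2 m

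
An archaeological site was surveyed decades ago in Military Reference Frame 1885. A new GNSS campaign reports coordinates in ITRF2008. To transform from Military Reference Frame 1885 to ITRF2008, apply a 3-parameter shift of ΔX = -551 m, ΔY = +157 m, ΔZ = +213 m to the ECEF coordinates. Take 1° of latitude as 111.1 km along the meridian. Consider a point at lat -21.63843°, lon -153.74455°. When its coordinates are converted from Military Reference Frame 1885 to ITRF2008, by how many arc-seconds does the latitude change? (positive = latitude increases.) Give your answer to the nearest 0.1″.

Δφ = 11.5″

sin φ = -0.368748, cos φ = 0.929529, sin λ = -0.442374, cos λ = -0.896831.
North component: ΔN = −sin φ cos λ·ΔX − sin φ sin λ·ΔY + cos φ·ΔZ = −(-0.368748)(-0.896831)(-551) − (-0.368748)(-0.442374)(157) + (0.929529)(213) = 354.60 m.
1° of latitude spans 111100 m, so Δφ = 354.60 / 111100 × 3600 = 11.490″.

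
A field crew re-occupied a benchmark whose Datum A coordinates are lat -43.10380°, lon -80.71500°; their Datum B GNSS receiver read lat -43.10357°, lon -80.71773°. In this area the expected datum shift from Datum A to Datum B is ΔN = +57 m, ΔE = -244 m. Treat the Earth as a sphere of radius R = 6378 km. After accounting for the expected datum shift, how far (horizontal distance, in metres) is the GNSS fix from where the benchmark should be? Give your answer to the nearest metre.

Observed coordinate differences: Δφ = +0.00023°, Δλ = -0.00273°.
Converting to metres (1° lat = 111317 m, cos φ = 0.730117): observed ΔN = 25.6 m, observed ΔE = -221.9 m.
Subtracting the expected shift leaves a residual of 25.6 − (57) = -31.4 m north and -221.9 − (-244) = 22.1 m east.
Residual distance = √((-31.4)² + 22.1²) = 38.4 m.

38 m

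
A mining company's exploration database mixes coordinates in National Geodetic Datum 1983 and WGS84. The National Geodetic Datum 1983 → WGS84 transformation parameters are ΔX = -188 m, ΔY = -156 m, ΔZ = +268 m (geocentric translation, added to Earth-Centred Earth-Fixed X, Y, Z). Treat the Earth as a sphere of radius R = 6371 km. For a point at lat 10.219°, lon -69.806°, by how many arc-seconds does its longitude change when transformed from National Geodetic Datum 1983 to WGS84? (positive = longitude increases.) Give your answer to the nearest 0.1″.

Δλ = -7.6″

sin φ = 0.177411, cos φ = 0.984137, sin λ = -0.938529, cos λ = 0.345200.
East component: ΔE = −sin λ·ΔX + cos λ·ΔY = −(-0.938529)(-188) + (0.345200)(-156) = -230.29 m.
1° of latitude spans πR/180 = 111195 m; at latitude φ, 1° of longitude spans that × cos φ = 109431.0 m, so Δλ = -230.29 / 109431.0 × 3600 = -7.576″.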